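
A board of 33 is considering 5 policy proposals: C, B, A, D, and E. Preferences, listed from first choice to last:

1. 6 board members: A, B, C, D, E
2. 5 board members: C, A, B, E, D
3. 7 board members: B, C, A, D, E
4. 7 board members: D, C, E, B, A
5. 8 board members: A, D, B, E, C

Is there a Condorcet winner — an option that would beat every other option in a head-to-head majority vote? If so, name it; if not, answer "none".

none

Checking pairwise contests:
B beats C 21–12.
A beats B 19–14.
C beats A 19–14.
C beats D 18–15.
C beats E 25–8.
Every option loses at least one head-to-head, so there is no Condorcet winner.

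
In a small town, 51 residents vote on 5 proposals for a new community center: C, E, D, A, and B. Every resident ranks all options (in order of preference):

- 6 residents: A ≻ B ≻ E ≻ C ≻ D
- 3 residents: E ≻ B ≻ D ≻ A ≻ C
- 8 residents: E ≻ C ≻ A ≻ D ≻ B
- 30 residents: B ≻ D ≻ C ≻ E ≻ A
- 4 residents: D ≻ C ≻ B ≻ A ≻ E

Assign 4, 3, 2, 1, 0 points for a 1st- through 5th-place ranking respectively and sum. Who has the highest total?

C: 6·1 + 3·0 + 8·3 + 30·2 + 4·3 = 102
E: 6·2 + 3·4 + 8·4 + 30·1 + 4·0 = 86
D: 6·0 + 3·2 + 8·1 + 30·3 + 4·4 = 120
A: 6·4 + 3·1 + 8·2 + 30·0 + 4·1 = 47
B: 6·3 + 3·3 + 8·0 + 30·4 + 4·2 = 155
B has the highest Borda score (155).

B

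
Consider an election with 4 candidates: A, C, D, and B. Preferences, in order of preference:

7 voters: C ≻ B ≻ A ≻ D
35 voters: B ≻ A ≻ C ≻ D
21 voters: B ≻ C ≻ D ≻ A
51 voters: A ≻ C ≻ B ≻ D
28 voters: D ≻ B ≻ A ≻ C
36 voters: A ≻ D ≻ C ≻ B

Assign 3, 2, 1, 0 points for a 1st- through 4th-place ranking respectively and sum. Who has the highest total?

A: 7·1 + 35·2 + 21·0 + 51·3 + 28·1 + 36·3 = 366
C: 7·3 + 35·1 + 21·2 + 51·2 + 28·0 + 36·1 = 236
D: 7·0 + 35·0 + 21·1 + 51·0 + 28·3 + 36·2 = 177
B: 7·2 + 35·3 + 21·3 + 51·1 + 28·2 + 36·0 = 289
A has the highest Borda score (366).

A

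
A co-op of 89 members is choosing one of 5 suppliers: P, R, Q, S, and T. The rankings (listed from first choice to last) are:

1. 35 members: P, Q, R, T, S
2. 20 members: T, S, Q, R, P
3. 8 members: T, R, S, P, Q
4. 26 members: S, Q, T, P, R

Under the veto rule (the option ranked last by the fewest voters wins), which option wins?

T

Last-place votes: P 20, R 26, Q 8, S 35, T 0.
T is ranked last by the fewest voters, so T wins.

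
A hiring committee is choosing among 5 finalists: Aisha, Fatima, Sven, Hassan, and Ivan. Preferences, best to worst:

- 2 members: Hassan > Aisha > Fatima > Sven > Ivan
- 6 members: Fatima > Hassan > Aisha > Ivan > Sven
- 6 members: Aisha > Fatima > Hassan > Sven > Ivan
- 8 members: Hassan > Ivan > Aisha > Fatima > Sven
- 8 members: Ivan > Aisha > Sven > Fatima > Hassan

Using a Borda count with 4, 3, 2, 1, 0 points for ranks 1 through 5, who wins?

Aisha

Aisha: 2·3 + 6·2 + 6·4 + 8·2 + 8·3 = 82
Fatima: 2·2 + 6·4 + 6·3 + 8·1 + 8·1 = 62
Sven: 2·1 + 6·0 + 6·1 + 8·0 + 8·2 = 24
Hassan: 2·4 + 6·3 + 6·2 + 8·4 + 8·0 = 70
Ivan: 2·0 + 6·1 + 6·0 + 8·3 + 8·4 = 62
Aisha has the highest Borda score (82).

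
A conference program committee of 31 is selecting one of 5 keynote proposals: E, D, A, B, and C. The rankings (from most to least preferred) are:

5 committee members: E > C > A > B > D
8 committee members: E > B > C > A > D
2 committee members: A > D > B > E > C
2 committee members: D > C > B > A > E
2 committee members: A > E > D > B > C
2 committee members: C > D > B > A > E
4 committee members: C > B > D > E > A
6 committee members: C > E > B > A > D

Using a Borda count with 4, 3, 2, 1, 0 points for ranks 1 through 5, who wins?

C

E: 5·4 + 8·4 + 2·1 + 2·0 + 2·3 + 2·0 + 4·1 + 6·3 = 82
D: 5·0 + 8·0 + 2·3 + 2·4 + 2·2 + 2·3 + 4·2 + 6·0 = 32
A: 5·2 + 8·1 + 2·4 + 2·1 + 2·4 + 2·1 + 4·0 + 6·1 = 44
B: 5·1 + 8·3 + 2·2 + 2·2 + 2·1 + 2·2 + 4·3 + 6·2 = 67
C: 5·3 + 8·2 + 2·0 + 2·3 + 2·0 + 2·4 + 4·4 + 6·4 = 85
C has the highest Borda score (85).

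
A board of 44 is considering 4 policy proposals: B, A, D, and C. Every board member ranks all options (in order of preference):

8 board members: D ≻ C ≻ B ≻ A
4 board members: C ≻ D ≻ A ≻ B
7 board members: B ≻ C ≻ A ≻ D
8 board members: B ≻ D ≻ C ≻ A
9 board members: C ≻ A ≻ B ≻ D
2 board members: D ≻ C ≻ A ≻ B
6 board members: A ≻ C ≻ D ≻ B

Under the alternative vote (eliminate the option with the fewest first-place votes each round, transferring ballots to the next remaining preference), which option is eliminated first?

A

Round 1: B 15, A 6, D 10, C 13. Eliminate A.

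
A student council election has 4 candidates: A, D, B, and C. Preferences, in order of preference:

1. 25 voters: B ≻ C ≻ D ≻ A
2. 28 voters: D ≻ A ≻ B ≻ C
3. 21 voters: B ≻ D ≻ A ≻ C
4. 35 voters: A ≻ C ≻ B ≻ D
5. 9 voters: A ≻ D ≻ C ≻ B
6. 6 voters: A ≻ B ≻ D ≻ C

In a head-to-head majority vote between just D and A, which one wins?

Voters preferring D to A: 74; preferring A to D: 50.
D wins the head-to-head.

D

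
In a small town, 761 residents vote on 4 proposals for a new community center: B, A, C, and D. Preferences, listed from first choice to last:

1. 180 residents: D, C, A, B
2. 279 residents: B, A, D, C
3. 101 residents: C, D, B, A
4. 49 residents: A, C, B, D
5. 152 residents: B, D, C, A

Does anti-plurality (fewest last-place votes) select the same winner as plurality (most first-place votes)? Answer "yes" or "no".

no

Anti-plurality — last-place votes: B 180, A 253, C 279, D 49. Winner: D.
Plurality — first-place votes: B 431, A 49, C 101, D 180. Winner: B.
The two methods disagree.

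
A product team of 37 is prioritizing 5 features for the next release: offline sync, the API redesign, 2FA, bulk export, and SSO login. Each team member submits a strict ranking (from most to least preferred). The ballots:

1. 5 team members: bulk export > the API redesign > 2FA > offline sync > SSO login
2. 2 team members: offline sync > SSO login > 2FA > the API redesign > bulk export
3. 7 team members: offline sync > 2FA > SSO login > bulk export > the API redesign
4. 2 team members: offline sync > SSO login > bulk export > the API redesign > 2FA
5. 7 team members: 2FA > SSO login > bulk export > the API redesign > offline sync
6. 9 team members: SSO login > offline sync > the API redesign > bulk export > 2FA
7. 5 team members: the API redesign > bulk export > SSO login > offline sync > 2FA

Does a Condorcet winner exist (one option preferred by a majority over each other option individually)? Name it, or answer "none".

none

Checking pairwise contests:
SSO login beats offline sync 21–16.
offline sync beats the API redesign 20–17.
offline sync beats 2FA 25–12.
offline sync beats bulk export 20–17.
2FA beats SSO login 19–18.
Every option loses at least one head-to-head, so there is no Condorcet winner.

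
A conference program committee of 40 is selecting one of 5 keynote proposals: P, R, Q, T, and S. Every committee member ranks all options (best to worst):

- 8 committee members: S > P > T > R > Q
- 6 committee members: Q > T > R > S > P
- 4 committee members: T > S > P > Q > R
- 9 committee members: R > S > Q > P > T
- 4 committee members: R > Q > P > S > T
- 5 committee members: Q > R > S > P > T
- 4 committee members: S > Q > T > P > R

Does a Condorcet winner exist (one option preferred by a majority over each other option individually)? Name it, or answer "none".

Checking pairwise contests:
R beats P 24–16.
T beats R 22–18.
R beats Q 21–19.
P beats T 26–14.
R beats S 24–16.
Every option loses at least one head-to-head, so there is no Condorcet winner.

none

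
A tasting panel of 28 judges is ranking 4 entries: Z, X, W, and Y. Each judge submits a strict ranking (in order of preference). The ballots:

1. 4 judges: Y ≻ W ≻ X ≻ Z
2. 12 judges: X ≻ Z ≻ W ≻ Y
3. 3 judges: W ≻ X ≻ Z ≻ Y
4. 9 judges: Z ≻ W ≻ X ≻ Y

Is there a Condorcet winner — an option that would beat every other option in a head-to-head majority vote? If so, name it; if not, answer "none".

none

Checking pairwise contests:
X beats Z 19–9.
W beats X 16–12.
Z beats W 21–7.
Z beats Y 24–4.
Every option loses at least one head-to-head, so there is no Condorcet winner.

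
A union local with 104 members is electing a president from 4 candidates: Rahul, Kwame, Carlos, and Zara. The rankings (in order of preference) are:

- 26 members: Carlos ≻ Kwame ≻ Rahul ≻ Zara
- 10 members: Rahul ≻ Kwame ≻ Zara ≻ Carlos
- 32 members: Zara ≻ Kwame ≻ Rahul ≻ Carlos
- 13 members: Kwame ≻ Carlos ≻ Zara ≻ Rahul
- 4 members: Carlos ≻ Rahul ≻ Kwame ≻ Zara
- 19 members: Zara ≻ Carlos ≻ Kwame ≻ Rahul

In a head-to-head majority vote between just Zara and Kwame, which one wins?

Kwame

Voters preferring Zara to Kwame: 51; preferring Kwame to Zara: 53.
Kwame wins the head-to-head.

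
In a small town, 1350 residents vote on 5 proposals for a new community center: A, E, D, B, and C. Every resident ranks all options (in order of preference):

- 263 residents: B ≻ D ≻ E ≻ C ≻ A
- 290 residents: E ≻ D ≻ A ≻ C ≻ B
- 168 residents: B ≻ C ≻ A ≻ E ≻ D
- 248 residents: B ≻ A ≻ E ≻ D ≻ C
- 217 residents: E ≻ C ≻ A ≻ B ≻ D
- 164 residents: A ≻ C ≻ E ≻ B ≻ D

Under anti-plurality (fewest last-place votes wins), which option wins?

E

Last-place votes: A 263, E 0, D 549, B 290, C 248.
E is ranked last by the fewest voters, so E wins.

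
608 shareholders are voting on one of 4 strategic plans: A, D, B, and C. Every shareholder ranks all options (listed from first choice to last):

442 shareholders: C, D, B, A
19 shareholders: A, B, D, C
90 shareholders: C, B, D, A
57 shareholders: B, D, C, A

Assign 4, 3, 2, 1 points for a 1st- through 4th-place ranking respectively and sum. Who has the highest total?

A: 442·1 + 19·4 + 90·1 + 57·1 = 665
D: 442·3 + 19·2 + 90·2 + 57·3 = 1715
B: 442·2 + 19·3 + 90·3 + 57·4 = 1439
C: 442·4 + 19·1 + 90·4 + 57·2 = 2261
C has the highest Borda score (2261).

C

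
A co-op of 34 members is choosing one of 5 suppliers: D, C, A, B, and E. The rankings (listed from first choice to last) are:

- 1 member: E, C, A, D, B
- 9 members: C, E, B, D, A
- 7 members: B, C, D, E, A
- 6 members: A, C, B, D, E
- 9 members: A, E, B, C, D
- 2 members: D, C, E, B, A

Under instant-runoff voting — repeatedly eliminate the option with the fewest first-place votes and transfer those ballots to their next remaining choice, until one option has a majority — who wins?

Round 1: D 2, C 9, A 15, B 7, E 1. Eliminate E.
Round 2: D 2, C 10, A 15, B 7. Eliminate D.
Round 3: C 12, A 15, B 7. Eliminate B.
Round 4: C 19, A 15. C has a majority.

C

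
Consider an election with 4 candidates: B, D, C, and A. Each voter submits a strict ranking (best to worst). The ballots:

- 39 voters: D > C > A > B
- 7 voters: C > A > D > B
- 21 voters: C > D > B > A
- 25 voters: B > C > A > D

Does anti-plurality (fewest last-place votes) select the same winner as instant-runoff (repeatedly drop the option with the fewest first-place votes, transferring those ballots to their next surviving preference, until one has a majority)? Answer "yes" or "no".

Anti-plurality — last-place votes: B 46, D 25, C 0, A 21. Winner: C.
Instant-runoff — R1 B 25, D 39, C 28, A 0 (A out); R2 B 25, D 39, C 28 (B out); R3 D 39, C 53 (C winner). Winner: C.
The two methods agree.

yes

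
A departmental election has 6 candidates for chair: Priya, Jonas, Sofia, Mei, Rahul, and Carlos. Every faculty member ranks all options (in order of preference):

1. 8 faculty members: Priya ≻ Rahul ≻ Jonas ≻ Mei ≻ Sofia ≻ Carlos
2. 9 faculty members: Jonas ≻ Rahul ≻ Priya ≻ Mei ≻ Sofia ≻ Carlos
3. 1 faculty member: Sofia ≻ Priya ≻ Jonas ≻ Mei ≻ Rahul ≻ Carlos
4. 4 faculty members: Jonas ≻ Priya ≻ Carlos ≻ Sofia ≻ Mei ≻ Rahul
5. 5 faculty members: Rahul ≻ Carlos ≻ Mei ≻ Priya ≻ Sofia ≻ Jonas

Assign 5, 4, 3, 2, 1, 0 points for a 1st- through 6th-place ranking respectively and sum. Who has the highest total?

Priya: 8·5 + 9·3 + 1·4 + 4·4 + 5·2 = 97
Jonas: 8·3 + 9·5 + 1·3 + 4·5 + 5·0 = 92
Sofia: 8·1 + 9·1 + 1·5 + 4·2 + 5·1 = 35
Mei: 8·2 + 9·2 + 1·2 + 4·1 + 5·3 = 55
Rahul: 8·4 + 9·4 + 1·1 + 4·0 + 5·5 = 94
Carlos: 8·0 + 9·0 + 1·0 + 4·3 + 5·4 = 32
Priya has the highest Borda score (97).

Priya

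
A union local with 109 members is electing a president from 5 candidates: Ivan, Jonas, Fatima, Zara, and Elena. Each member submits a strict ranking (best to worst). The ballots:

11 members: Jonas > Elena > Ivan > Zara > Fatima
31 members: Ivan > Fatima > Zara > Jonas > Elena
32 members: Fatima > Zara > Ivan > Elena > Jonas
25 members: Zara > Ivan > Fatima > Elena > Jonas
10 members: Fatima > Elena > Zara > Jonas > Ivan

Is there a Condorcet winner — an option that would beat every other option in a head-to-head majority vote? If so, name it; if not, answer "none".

Checking pairwise contests:
Zara beats Ivan 67–42.
Ivan beats Jonas 88–21.
Ivan beats Fatima 67–42.
Fatima beats Zara 73–36.
Ivan beats Elena 88–21.
Every option loses at least one head-to-head, so there is no Condorcet winner.

none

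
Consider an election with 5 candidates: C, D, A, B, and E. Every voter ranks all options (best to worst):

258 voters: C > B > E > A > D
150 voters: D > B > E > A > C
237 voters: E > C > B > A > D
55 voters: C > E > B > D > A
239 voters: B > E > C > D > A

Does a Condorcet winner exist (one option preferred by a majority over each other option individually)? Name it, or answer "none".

none

Checking pairwise contests:
E beats C 626–313.
C beats D 789–150.
C beats A 789–150.
C beats B 550–389.
B beats E 647–292.
Every option loses at least one head-to-head, so there is no Condorcet winner.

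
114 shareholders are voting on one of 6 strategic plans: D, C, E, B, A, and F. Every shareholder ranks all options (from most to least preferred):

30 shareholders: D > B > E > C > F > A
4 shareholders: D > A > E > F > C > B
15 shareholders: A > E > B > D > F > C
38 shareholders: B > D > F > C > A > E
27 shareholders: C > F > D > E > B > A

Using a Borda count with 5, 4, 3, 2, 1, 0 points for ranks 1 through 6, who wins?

D

D: 30·5 + 4·5 + 15·2 + 38·4 + 27·3 = 433
C: 30·2 + 4·1 + 15·0 + 38·2 + 27·5 = 275
E: 30·3 + 4·3 + 15·4 + 38·0 + 27·2 = 216
B: 30·4 + 4·0 + 15·3 + 38·5 + 27·1 = 382
A: 30·0 + 4·4 + 15·5 + 38·1 + 27·0 = 129
F: 30·1 + 4·2 + 15·1 + 38·3 + 27·4 = 275
D has the highest Borda score (433).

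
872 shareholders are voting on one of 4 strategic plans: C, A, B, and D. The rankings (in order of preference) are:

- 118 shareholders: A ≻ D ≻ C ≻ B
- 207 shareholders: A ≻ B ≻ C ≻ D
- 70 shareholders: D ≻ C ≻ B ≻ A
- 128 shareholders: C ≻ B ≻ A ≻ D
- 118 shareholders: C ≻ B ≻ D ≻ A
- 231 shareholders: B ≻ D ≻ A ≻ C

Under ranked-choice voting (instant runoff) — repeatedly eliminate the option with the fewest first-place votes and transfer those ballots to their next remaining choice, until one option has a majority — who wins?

A

Round 1: C 246, A 325, B 231, D 70. Eliminate D.
Round 2: C 316, A 325, B 231. Eliminate B.
Round 3: C 316, A 556. A has a majority.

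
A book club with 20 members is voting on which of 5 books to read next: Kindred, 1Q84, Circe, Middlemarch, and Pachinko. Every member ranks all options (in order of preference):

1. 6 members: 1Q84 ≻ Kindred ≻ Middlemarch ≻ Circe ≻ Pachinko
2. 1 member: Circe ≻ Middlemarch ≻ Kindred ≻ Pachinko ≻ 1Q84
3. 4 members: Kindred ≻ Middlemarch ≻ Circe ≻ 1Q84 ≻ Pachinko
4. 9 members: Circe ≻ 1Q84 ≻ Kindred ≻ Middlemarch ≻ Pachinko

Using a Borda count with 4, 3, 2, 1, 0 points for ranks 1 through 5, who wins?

1Q84

Kindred: 6·3 + 1·2 + 4·4 + 9·2 = 54
1Q84: 6·4 + 1·0 + 4·1 + 9·3 = 55
Circe: 6·1 + 1·4 + 4·2 + 9·4 = 54
Middlemarch: 6·2 + 1·3 + 4·3 + 9·1 = 36
Pachinko: 6·0 + 1·1 + 4·0 + 9·0 = 1
1Q84 has the highest Borda score (55).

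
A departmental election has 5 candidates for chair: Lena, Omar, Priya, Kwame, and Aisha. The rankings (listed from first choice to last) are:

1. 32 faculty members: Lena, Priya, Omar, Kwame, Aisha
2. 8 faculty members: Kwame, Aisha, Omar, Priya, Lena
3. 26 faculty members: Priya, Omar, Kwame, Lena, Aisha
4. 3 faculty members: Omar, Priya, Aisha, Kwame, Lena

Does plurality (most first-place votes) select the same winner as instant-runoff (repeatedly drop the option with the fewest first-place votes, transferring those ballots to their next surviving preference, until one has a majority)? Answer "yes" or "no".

Plurality — first-place votes: Lena 32, Omar 3, Priya 26, Kwame 8, Aisha 0. Winner: Lena.
Instant-runoff — R1 Lena 32, Omar 3, Priya 26, Kwame 8, Aisha 0 (Aisha out); R2 Lena 32, Omar 3, Priya 26, Kwame 8 (Omar out); R3 Lena 32, Priya 29, Kwame 8 (Kwame out); R4 Lena 32, Priya 37 (Priya winner). Winner: Priya.
The two methods disagree.

no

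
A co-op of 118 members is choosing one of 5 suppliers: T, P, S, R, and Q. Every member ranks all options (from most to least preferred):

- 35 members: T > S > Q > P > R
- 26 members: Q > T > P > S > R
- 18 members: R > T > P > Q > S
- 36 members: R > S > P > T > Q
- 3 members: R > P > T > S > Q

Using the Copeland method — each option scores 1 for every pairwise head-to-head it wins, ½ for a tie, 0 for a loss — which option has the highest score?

T

T: beats P, S, R, and Q → score 4.
P: beats R; loses to T, S, and Q → score 1.
S: beats P, R, and Q; loses to T → score 3.
R: loses to T, P, S, and Q → score 0.
Q: beats P and R; loses to T and S → score 2.
T has the best pairwise record.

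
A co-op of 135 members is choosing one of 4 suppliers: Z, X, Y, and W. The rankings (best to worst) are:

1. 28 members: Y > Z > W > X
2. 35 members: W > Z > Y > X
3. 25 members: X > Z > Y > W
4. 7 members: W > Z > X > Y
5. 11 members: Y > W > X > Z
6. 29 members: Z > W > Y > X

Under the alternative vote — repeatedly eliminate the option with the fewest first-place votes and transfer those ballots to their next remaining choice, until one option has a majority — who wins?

Round 1: Z 29, X 25, Y 39, W 42. Eliminate X.
Round 2: Z 54, Y 39, W 42. Eliminate Y.
Round 3: Z 82, W 53. Z has a majority.

Z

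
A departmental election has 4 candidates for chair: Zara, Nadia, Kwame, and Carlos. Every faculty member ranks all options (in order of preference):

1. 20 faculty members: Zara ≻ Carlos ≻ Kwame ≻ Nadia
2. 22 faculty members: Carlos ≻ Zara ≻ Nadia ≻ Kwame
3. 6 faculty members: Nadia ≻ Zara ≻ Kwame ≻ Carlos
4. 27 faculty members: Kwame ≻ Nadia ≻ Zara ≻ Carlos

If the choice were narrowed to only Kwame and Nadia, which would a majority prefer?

Kwame

Voters preferring Kwame to Nadia: 47; preferring Nadia to Kwame: 28.
Kwame wins the head-to-head.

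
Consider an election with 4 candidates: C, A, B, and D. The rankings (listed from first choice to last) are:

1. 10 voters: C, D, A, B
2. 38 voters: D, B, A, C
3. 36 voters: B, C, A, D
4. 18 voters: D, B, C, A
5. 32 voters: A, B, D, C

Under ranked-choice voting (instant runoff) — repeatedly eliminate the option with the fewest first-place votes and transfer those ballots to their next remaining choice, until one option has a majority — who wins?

Round 1: C 10, A 32, B 36, D 56. Eliminate C.
Round 2: A 32, B 36, D 66. Eliminate A.
Round 3: B 68, D 66. B has a majority.

B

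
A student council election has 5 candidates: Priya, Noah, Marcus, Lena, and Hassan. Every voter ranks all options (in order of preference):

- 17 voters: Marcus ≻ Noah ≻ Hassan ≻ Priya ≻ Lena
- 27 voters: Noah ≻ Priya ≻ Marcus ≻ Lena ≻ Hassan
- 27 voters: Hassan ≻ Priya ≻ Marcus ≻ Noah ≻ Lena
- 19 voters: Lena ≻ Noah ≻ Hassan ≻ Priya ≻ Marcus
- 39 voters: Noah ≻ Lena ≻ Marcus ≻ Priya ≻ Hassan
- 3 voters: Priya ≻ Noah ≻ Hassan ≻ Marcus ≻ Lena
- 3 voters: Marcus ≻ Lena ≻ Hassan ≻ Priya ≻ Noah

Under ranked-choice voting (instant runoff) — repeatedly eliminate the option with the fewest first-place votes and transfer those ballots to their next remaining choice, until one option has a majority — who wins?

Round 1: Priya 3, Noah 66, Marcus 20, Lena 19, Hassan 27. Eliminate Priya.
Round 2: Noah 69, Marcus 20, Lena 19, Hassan 27. Noah has a majority.

Noah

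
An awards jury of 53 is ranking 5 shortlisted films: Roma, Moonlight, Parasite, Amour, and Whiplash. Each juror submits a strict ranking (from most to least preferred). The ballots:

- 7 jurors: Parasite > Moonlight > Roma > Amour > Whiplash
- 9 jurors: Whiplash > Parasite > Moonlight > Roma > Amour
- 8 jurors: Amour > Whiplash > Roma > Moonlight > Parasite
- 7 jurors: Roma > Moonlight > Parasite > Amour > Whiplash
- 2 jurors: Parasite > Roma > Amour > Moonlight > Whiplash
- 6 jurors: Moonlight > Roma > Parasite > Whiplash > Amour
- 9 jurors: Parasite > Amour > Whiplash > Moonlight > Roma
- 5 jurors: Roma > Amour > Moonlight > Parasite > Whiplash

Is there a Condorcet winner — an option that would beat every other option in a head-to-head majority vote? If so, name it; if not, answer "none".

Parasite

Parasite vs Roma: 27–26 for Parasite.
Parasite vs Moonlight: 27–26 for Parasite.
Parasite vs Amour: 40–13 for Parasite.
Parasite vs Whiplash: 36–17 for Parasite.
Parasite beats every other option head-to-head.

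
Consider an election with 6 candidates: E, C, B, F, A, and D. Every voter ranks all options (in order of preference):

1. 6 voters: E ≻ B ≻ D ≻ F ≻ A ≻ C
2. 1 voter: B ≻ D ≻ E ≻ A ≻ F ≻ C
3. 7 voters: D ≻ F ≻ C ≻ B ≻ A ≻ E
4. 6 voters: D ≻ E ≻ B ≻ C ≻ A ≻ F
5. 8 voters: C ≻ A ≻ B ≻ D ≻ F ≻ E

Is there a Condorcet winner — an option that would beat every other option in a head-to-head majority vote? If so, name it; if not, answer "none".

Checking pairwise contests:
C beats E 15–13.
D beats C 20–8.
C beats B 15–13.
B beats F 21–7.
C beats A 21–7.
B beats D 15–13.
Every option loses at least one head-to-head, so there is no Condorcet winner.

none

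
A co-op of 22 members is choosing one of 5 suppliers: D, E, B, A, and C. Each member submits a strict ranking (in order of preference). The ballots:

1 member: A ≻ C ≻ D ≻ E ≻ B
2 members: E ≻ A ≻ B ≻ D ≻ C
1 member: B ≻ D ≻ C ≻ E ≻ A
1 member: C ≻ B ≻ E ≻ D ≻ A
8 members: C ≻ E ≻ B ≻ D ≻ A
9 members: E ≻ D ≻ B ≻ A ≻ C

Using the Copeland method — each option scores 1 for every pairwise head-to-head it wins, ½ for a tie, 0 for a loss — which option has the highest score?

D: beats A and C; loses to E and B → score 2.
E: beats D, B, and A; ties C → score 3.5.
B: beats D, A, and C; loses to E → score 3.
A: beats C; loses to D, E, and B → score 1.
C: ties E; loses to D, B, and A → score 0.5.
E has the best pairwise record.

E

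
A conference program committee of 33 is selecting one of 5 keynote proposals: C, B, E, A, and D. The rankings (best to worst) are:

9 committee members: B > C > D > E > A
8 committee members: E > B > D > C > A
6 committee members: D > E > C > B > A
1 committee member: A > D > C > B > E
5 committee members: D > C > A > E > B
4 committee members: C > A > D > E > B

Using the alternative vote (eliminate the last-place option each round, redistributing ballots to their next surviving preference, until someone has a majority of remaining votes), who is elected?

B

Round 1: C 4, B 9, E 8, A 1, D 11. Eliminate A.
Round 2: C 4, B 9, E 8, D 12. Eliminate C.
Round 3: B 9, E 8, D 16. Eliminate E.
Round 4: B 17, D 16. B has a majority.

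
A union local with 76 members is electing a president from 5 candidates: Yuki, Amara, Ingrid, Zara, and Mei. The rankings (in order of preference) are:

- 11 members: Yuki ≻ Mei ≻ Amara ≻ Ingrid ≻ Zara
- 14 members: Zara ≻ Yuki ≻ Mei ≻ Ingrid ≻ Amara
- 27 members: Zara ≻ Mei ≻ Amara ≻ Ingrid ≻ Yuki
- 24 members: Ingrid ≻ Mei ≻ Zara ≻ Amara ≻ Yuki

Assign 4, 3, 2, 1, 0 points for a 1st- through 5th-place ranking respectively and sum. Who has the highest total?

Yuki: 11·4 + 14·3 + 27·0 + 24·0 = 86
Amara: 11·2 + 14·0 + 27·2 + 24·1 = 100
Ingrid: 11·1 + 14·1 + 27·1 + 24·4 = 148
Zara: 11·0 + 14·4 + 27·4 + 24·2 = 212
Mei: 11·3 + 14·2 + 27·3 + 24·3 = 214
Mei has the highest Borda score (214).

Mei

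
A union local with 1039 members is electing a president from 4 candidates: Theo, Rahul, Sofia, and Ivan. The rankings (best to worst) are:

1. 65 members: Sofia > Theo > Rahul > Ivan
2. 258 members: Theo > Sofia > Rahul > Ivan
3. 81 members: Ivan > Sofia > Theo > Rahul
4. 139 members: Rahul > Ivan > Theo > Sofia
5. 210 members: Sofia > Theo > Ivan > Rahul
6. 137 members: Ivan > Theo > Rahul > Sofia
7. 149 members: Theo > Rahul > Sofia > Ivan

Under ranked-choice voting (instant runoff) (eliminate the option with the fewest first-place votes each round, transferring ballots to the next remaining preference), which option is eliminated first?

Rahul

Round 1: Theo 407, Rahul 139, Sofia 275, Ivan 218. Eliminate Rahul.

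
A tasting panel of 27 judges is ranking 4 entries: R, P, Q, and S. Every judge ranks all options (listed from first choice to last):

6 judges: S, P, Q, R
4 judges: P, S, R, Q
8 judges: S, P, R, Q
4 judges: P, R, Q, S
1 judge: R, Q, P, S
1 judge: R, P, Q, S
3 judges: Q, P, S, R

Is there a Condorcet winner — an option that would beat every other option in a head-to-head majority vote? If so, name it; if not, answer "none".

S vs R: 21–6 for S.
S vs P: 14–13 for S.
S vs Q: 18–9 for S.
S beats every other option head-to-head.

S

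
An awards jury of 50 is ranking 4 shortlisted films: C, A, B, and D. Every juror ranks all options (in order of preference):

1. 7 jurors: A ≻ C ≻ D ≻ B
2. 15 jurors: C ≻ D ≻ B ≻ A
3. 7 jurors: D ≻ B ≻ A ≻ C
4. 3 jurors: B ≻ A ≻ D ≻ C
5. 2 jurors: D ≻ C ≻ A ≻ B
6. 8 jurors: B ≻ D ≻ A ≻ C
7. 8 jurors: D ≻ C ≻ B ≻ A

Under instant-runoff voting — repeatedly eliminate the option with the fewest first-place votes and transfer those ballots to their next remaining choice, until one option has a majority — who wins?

D

Round 1: C 15, A 7, B 11, D 17. Eliminate A.
Round 2: C 22, B 11, D 17. Eliminate B.
Round 3: C 22, D 28. D has a majority.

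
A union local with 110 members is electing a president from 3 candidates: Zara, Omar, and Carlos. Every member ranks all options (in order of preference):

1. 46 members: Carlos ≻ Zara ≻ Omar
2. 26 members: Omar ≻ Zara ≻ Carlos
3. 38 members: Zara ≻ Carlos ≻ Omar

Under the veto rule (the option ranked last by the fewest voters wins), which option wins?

Zara

Last-place votes: Zara 0, Omar 84, Carlos 26.
Zara is ranked last by the fewest voters, so Zara wins.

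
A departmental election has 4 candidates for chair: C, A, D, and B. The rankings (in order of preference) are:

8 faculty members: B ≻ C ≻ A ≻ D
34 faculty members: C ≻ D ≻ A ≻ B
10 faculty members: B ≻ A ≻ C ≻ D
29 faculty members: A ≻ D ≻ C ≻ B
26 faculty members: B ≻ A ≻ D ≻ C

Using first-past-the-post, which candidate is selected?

First-place votes: C 34, A 29, D 0, B 44.
B has the most first-place votes.

B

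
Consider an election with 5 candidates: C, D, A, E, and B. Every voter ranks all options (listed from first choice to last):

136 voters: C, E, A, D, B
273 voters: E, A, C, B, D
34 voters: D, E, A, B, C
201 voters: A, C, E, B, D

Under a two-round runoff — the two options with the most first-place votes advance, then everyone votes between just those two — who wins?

E

Round 1 first-place votes: C 136, D 34, A 201, E 273, B 0.
E and A advance.
Runoff: E is preferred to A by 443 voters; A by 201.
E wins the runoff.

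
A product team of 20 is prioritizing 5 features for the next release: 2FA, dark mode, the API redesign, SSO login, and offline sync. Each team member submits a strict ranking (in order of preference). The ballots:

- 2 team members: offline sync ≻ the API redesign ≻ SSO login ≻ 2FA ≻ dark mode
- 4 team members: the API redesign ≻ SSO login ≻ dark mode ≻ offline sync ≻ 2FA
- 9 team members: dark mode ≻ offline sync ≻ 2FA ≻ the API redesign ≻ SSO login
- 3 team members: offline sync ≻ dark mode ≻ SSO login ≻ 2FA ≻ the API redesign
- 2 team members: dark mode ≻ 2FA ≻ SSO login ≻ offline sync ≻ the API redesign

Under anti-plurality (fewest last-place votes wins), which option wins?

Last-place votes: 2FA 4, dark mode 2, the API redesign 5, SSO login 9, offline sync 0.
offline sync is ranked last by the fewest voters, so offline sync wins.

offline sync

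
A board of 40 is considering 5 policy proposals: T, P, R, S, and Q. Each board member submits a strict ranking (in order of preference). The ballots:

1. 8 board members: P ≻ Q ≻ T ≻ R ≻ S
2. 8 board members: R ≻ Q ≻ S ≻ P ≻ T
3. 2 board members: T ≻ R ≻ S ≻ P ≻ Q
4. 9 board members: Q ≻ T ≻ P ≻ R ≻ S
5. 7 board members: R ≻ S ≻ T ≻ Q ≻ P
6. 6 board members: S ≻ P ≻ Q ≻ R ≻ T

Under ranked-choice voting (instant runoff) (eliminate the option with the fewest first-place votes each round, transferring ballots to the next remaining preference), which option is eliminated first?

T

Round 1: T 2, P 8, R 15, S 6, Q 9. Eliminate T.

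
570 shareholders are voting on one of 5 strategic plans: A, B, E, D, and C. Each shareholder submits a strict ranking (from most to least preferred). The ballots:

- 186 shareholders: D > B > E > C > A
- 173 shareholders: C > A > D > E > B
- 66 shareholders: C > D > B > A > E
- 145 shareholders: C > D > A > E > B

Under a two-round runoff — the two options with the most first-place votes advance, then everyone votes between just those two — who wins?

C

Round 1 first-place votes: A 0, B 0, E 0, D 186, C 384.
C and D advance.
Runoff: C is preferred to D by 384 voters; D by 186.
C wins the runoff.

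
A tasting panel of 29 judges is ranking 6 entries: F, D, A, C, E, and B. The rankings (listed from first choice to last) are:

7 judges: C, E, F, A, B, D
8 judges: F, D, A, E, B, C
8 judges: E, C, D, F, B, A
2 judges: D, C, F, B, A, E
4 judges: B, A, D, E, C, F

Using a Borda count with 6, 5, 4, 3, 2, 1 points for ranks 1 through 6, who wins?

E

F: 7·4 + 8·6 + 8·3 + 2·4 + 4·1 = 112
D: 7·1 + 8·5 + 8·4 + 2·6 + 4·4 = 107
A: 7·3 + 8·4 + 8·1 + 2·2 + 4·5 = 85
C: 7·6 + 8·1 + 8·5 + 2·5 + 4·2 = 108
E: 7·5 + 8·3 + 8·6 + 2·1 + 4·3 = 121
B: 7·2 + 8·2 + 8·2 + 2·3 + 4·6 = 76
E has the highest Borda score (121).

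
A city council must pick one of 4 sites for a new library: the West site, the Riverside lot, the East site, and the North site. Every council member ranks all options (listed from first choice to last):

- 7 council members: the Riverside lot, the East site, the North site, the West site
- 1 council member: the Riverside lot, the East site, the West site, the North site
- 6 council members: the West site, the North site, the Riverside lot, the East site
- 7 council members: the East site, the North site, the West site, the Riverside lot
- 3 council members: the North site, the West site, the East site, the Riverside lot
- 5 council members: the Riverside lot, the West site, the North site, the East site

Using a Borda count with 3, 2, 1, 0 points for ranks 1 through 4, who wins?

the West site: 7·0 + 1·1 + 6·3 + 7·1 + 3·2 + 5·2 = 42
the Riverside lot: 7·3 + 1·3 + 6·1 + 7·0 + 3·0 + 5·3 = 45
the East site: 7·2 + 1·2 + 6·0 + 7·3 + 3·1 + 5·0 = 40
the North site: 7·1 + 1·0 + 6·2 + 7·2 + 3·3 + 5·1 = 47
the North site has the highest Borda score (47).

the North site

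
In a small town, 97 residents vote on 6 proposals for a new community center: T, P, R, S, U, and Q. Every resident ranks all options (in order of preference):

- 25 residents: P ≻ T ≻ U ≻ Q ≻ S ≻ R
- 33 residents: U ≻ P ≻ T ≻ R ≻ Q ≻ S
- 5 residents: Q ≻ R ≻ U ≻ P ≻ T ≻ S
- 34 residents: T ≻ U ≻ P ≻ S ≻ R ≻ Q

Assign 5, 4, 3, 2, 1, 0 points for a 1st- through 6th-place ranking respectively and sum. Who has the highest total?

T: 25·4 + 33·3 + 5·1 + 34·5 = 374
P: 25·5 + 33·4 + 5·2 + 34·3 = 369
R: 25·0 + 33·2 + 5·4 + 34·1 = 120
S: 25·1 + 33·0 + 5·0 + 34·2 = 93
U: 25·3 + 33·5 + 5·3 + 34·4 = 391
Q: 25·2 + 33·1 + 5·5 + 34·0 = 108
U has the highest Borda score (391).

U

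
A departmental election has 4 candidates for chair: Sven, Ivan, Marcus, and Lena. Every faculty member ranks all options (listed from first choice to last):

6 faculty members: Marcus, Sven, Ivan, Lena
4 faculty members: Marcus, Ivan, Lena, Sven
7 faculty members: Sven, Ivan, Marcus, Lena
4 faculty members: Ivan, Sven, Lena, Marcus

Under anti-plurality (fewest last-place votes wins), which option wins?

Ivan

Last-place votes: Sven 4, Ivan 0, Marcus 4, Lena 13.
Ivan is ranked last by the fewest voters, so Ivan wins.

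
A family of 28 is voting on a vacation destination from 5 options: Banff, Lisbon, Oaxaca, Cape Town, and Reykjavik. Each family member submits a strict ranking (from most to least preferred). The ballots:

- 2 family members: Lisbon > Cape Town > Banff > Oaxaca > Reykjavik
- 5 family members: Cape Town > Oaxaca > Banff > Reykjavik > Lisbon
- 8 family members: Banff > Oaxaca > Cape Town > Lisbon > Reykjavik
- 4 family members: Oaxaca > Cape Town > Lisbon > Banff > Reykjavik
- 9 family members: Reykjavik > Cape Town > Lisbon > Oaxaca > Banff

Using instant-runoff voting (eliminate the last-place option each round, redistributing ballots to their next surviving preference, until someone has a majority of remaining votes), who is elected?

Round 1: Banff 8, Lisbon 2, Oaxaca 4, Cape Town 5, Reykjavik 9. Eliminate Lisbon.
Round 2: Banff 8, Oaxaca 4, Cape Town 7, Reykjavik 9. Eliminate Oaxaca.
Round 3: Banff 8, Cape Town 11, Reykjavik 9. Eliminate Banff.
Round 4: Cape Town 19, Reykjavik 9. Cape Town has a majority.

Cape Town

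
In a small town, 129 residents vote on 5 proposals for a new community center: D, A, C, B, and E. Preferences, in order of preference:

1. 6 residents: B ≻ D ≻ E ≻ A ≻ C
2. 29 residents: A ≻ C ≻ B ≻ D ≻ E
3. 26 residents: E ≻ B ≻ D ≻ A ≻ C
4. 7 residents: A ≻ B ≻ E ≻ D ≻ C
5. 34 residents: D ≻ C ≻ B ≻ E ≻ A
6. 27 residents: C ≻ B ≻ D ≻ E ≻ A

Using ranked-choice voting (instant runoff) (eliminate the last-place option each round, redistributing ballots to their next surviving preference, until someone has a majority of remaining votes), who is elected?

Round 1: D 34, A 36, C 27, B 6, E 26. Eliminate B.
Round 2: D 40, A 36, C 27, E 26. Eliminate E.
Round 3: D 66, A 36, C 27. D has a majority.

D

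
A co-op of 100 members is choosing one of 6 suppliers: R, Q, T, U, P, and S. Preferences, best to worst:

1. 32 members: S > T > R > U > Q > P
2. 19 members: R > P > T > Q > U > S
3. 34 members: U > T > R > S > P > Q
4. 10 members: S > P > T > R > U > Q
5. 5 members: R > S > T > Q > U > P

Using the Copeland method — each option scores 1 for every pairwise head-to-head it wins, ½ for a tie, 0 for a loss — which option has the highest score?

T

R: beats Q, U, P, and S; loses to T → score 4.
Q: loses to R, T, U, P, and S → score 0.
T: beats R, Q, U, P, and S → score 5.
U: beats Q, P, and S; loses to R and T → score 3.
P: beats Q; loses to R, T, U, and S → score 1.
S: beats Q and P; loses to R, T, and U → score 2.
T has the best pairwise record.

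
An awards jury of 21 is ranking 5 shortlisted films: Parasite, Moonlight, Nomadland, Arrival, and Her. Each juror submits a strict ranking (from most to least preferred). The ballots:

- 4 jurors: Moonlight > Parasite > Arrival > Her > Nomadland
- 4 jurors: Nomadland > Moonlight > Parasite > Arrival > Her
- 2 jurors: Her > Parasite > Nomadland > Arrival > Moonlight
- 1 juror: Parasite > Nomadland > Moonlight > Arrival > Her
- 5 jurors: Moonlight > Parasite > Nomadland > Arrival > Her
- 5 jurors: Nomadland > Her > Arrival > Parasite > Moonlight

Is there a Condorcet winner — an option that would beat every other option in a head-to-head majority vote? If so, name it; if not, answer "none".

Checking pairwise contests:
Moonlight beats Parasite 13–8.
Nomadland beats Moonlight 12–9.
Parasite beats Nomadland 12–9.
Parasite beats Arrival 16–5.
Parasite beats Her 14–7.
Every option loses at least one head-to-head, so there is no Condorcet winner.

none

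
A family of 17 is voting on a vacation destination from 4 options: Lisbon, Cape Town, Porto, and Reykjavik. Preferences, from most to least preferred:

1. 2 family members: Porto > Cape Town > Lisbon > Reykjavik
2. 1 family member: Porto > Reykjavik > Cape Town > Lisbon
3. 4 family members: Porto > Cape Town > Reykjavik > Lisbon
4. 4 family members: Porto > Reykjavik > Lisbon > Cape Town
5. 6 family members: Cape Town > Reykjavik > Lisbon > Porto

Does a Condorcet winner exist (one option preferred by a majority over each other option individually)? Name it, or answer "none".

Porto

Porto vs Lisbon: 11–6 for Porto.
Porto vs Cape Town: 11–6 for Porto.
Porto vs Reykjavik: 11–6 for Porto.
Porto beats every other option head-to-head.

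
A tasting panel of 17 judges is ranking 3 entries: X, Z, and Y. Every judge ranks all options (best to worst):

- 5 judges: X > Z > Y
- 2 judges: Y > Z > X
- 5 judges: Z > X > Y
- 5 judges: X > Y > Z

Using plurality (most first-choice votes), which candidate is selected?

First-place votes: X 10, Z 5, Y 2.
X has the most first-place votes.

X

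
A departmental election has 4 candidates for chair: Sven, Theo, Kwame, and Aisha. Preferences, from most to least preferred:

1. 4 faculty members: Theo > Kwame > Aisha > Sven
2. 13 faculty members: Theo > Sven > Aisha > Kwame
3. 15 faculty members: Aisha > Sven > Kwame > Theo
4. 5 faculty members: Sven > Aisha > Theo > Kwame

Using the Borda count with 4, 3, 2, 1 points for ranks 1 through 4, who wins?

Aisha

Sven: 4·1 + 13·3 + 15·3 + 5·4 = 108
Theo: 4·4 + 13·4 + 15·1 + 5·2 = 93
Kwame: 4·3 + 13·1 + 15·2 + 5·1 = 60
Aisha: 4·2 + 13·2 + 15·4 + 5·3 = 109
Aisha has the highest Borda score (109).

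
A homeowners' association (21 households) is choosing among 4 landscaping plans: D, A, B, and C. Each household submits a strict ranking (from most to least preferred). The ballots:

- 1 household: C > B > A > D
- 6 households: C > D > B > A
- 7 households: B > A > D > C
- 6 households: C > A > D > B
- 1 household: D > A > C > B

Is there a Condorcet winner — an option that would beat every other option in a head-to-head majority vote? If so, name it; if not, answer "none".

C

C vs D: 13–8 for C.
C vs A: 13–8 for C.
C vs B: 14–7 for C.
C beats every other option head-to-head.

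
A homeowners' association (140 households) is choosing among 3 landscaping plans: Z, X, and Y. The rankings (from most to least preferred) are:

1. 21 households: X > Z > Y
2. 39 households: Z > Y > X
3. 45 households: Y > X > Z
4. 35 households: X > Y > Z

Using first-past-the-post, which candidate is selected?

First-place votes: Z 39, X 56, Y 45.
X has the most first-place votes.

X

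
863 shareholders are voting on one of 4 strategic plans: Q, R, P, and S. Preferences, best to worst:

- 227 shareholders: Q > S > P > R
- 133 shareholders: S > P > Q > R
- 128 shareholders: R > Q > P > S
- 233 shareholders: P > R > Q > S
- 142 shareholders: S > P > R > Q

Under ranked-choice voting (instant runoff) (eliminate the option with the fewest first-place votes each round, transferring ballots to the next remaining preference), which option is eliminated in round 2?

Round 1: Q 227, R 128, P 233, S 275. Eliminate R.
Round 2: Q 355, P 233, S 275. Eliminate P.

P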